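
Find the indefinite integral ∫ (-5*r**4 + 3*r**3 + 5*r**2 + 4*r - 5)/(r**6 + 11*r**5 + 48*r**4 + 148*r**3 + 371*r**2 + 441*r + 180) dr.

23*log(r + 1)/100 - 157*log(r + 4)/25 + 25*log(r + 5)/4 - log(r**2 + 9)/10 + 73*atan(r/3)/150 + 1/(10*r + 10) + C

Factor the denominator: (r + 1)**2*(r + 4)*(r + 5)*(r**2 + 9).
Partial-fraction decomposition: -(10*r - 73)/(50*(r**2 + 9)) + 25/(4*(r + 5)) - 157/(25*(r + 4)) + 23/(100*(r + 1)) - 1/(10*(r + 1)**2).
Integrate each term; A/(r−a) gives A·log|r−a|; the (Br+D)/(r²+p²) term gives a log and an atan.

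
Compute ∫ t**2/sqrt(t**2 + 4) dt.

t*sqrt(t**2 + 4)/2 - 2*log(t + sqrt(t**2 + 4)) + C

Substitute t = 2·tan(θ), so dt = 2·sec(θ)^2 dθ and the radical becomes sqrt(t**2 + 4) = 2·sec(θ) by the Pythagorean identity.
Integrate the resulting trig expression in θ, then back-substitute tan(θ) = t/2, sec(θ) = sqrt(t**2 + 4)/2 (absorbing any constant into C).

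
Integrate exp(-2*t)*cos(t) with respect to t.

exp(-2*t)*sin(t)/5 - 2*exp(-2*t)*cos(t)/5 + C

Let I denote the integral. Integrate by parts with u = cos(t), dv = exp(-2*t) dt, so v = -exp(-2*t)/2: I = -exp(-2*t)*cos(t)/2 − (1/2)·∫ exp(-2*t)*sin(t) dt.
Apply parts again with u = sin(t), dv = exp(-2*t) dt: ∫ exp(-2*t)*sin(t) dt = -exp(-2*t)*sin(t)/2 + (1/2)·I. Substituting back brings back I: I = exp(-2*t)*sin(t)/4 - exp(-2*t)*cos(t)/2 − (1/4)·I.
Solving for I: (1 + 1/4)·I equals the remaining terms, so I = (4/5)·(exp(-2*t)*sin(t)/4 - exp(-2*t)*cos(t)/2).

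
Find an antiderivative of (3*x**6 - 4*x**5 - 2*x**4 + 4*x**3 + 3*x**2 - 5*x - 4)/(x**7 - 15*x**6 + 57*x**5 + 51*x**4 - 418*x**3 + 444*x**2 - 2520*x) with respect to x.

Factor the denominator: x*(x - 7)*(x - 6)*(x - 5)*(x + 3)*(x**2 + 4).
Partial-fraction decomposition: -5*(1401*x - 4450)/(159848*(x**2 + 4)) + 2927/(28080*(x + 3)) + 33671/(2320*(x - 5)) - 10721/(216*(x - 6)) + 282397/(7420*(x - 7)) + 1/(630*x).
Integrate each term; A/(x−a) gives A·log|x−a|; the (Bx+D)/(x²+p²) term gives a log and an atan.

log(x)/630 + 282397*log(x - 7)/7420 - 10721*log(x - 6)/216 + 33671*log(x - 5)/2320 + 2927*log(x + 3)/28080 - 7005*log(x**2 + 4)/319696 + 11125*atan(x/2)/159848 + C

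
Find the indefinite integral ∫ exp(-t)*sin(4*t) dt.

-exp(-t)*sin(4*t)/17 - 4*exp(-t)*cos(4*t)/17 + C

Let I denote the integral. Integrate by parts with u = sin(4*t), dv = exp(-t) dt, so v = -exp(-t): I = -exp(-t)*sin(4*t) + 4·∫ exp(-t)*cos(4*t) dt.
Apply parts again with u = cos(4*t), dv = exp(-t) dt: ∫ exp(-t)*cos(4*t) dt = -exp(-t)*cos(4*t) − 4·I. Substituting back brings back I: I = -exp(-t)*sin(4*t) - 4*exp(-t)*cos(4*t) − 16·I.
Solving for I: (1 + 16)·I equals the remaining terms, so I = (1/17)·(-exp(-t)*sin(4*t) - 4*exp(-t)*cos(4*t)).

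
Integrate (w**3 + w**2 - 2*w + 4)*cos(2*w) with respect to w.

w**3*sin(2*w)/2 + w**2*sin(2*w)/2 + 3*w**2*cos(2*w)/4 - 7*w*sin(2*w)/4 + w*cos(2*w)/2 + 7*sin(2*w)/4 - 7*cos(2*w)/8 + C

Use integration by parts with u = w**3 + w**2 - 2*w + 4, dv = cos(2*w) dw, so v = sin(2*w)/2.
Apply parts 3 times (tabular method): alternate signs, differentiate u down to 0, integrate dv up.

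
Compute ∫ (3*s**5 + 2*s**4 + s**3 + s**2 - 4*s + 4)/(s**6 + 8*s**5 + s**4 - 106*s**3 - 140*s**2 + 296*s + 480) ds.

919*log(s - 3)/1400 - 17*log(s - 2)/84 + 1511*log(s + 2)/900 - 647*log(s + 4)/42 + 8201*log(s + 5)/504 + 7/(15*s + 30) + C

Factor the denominator: (s - 3)*(s - 2)*(s + 2)**2*(s + 4)*(s + 5).
Partial-fraction decomposition: 8201/(504*(s + 5)) - 647/(42*(s + 4)) + 1511/(900*(s + 2)) - 7/(15*(s + 2)**2) - 17/(84*(s - 2)) + 919/(1400*(s - 3)).
Integrate each term; A/(s−a) gives A·log|s−a|; A/(s−a)² gives −A/(s−a).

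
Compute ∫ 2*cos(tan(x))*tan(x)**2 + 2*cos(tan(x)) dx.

Let u = tan(x), so du = (tan(x)**2 + 1) dx.
Rewriting, the integral becomes 2·∫ cos(u) du = 2·sin(u).
Substituting back, u = tan(x).

2*sin(tan(x)) + C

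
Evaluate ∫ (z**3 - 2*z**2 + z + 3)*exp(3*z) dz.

Use integration by parts with u = z**3 - 2*z**2 + z + 3, dv = exp(3*z) dz, so v = exp(3*z)/3.
Apply parts 3 times (tabular method): alternate signs, differentiate u down to 0, integrate dv up.

(z**3 - 3*z**2 + 3*z + 2)*exp(3*z)/3 + C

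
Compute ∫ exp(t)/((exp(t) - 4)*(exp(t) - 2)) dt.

log(exp(t) - 4)/2 - log(exp(t) - 2)/2 + C

Let u = e^t, du = e^t dt.
The integral becomes ∫ du/((u-4)(u-2)); decompose into partial fractions.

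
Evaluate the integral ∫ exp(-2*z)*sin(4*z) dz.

-exp(-2*z)*sin(4*z)/10 - exp(-2*z)*cos(4*z)/5 + C

Let I denote the integral. Integrate by parts with u = sin(4*z), dv = exp(-2*z) dz, so v = -exp(-2*z)/2: I = -exp(-2*z)*sin(4*z)/2 + 2·∫ exp(-2*z)*cos(4*z) dz.
Apply parts again with u = cos(4*z), dv = exp(-2*z) dz: ∫ exp(-2*z)*cos(4*z) dz = -exp(-2*z)*cos(4*z)/2 − 2·I. Substituting back brings back I: I = -exp(-2*z)*sin(4*z)/2 - exp(-2*z)*cos(4*z) − 4·I.
Solving for I: (1 + 4)·I equals the remaining terms, so I = (1/5)·(-exp(-2*z)*sin(4*z)/2 - exp(-2*z)*cos(4*z)).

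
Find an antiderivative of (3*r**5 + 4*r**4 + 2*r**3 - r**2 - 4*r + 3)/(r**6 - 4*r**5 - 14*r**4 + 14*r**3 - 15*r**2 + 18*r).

log(r)/6 + 9629*log(r - 6)/3330 - 7*log(r - 1)/40 + 151*log(r + 3)/360 - 28*log(r**2 + 1)/185 + 31*atan(r)/370 + C

Factor the denominator: r*(r - 6)*(r - 1)*(r + 3)*(r**2 + 1).
Partial-fraction decomposition: -(112*r - 31)/(370*(r**2 + 1)) + 151/(360*(r + 3)) - 7/(40*(r - 1)) + 9629/(3330*(r - 6)) + 1/(6*r).
Integrate each term; A/(r−a) gives A·log|r−a|; the (Br+D)/(r²+p²) term gives a log and an atan.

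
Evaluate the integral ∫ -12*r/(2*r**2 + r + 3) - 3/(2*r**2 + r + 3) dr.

-3*log(2*r**2 + r + 3) + C

Let u = 2*r**2 + r + 3, so du = (4*r + 1) dr.
Rewriting, the integral becomes -3·∫ 1/u du = -3·log(u).
Substituting back, u = 2*r**2 + r + 3.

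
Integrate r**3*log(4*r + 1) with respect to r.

Use integration by parts with u = log(4*r + 1), dv = r**3 dr.
Then du = 4/(4*r + 1) dr and v = r**4/4.

r**4*log(4*r + 1)/4 - r**4/16 + r**3/48 - r**2/128 + r/256 - log(4*r + 1)/1024 + C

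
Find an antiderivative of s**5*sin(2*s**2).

-s**4*cos(2*s**2)/4 + s**2*sin(2*s**2)/4 + cos(2*s**2)/8 + C

Let u = s², du = 2s ds; rewrite as (1/2)∫ u^2·sin(2u) du.
Now integrate by parts 2 times.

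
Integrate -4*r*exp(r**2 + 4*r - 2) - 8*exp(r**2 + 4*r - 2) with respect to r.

Let u = r**2 + 4*r - 2, so du = (2*r + 4) dr.
Rewriting, the integral becomes -2·∫ e^u du = -2·e^u.
Substituting back, u = r**2 + 4*r - 2.

-2*exp(r**2 + 4*r - 2) + C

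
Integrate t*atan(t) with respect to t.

Use integration by parts with u = arctan(t), dv = t dt.
Then du = 1/(t**2 + 1) dt.

t**2*atan(t)/2 - t/2 + atan(t)/2 + C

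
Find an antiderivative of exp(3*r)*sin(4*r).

Let I denote the integral. Integrate by parts with u = sin(4*r), dv = exp(3*r) dr, so v = exp(3*r)/3: I = exp(3*r)*sin(4*r)/3 − (4/3)·∫ exp(3*r)*cos(4*r) dr.
Apply parts again with u = cos(4*r), dv = exp(3*r) dr: ∫ exp(3*r)*cos(4*r) dr = exp(3*r)*cos(4*r)/3 + (4/3)·I. Substituting back brings back I: I = exp(3*r)*sin(4*r)/3 - 4*exp(3*r)*cos(4*r)/9 − (16/9)·I.
Solving for I: (1 + 16/9)·I equals the remaining terms, so I = (9/25)·(exp(3*r)*sin(4*r)/3 - 4*exp(3*r)*cos(4*r)/9).

3*exp(3*r)*sin(4*r)/25 - 4*exp(3*r)*cos(4*r)/25 + C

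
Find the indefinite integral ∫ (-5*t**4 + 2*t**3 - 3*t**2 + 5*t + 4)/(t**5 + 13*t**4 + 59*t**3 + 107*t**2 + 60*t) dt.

log(t)/15 + 11*log(t + 1)/24 - 497*log(t + 3)/12 + 368*log(t + 4)/3 - 3471*log(t + 5)/40 + C

Factor the denominator: t*(t + 1)*(t + 3)*(t + 4)*(t + 5).
Partial-fraction decomposition: -3471/(40*(t + 5)) + 368/(3*(t + 4)) - 497/(12*(t + 3)) + 11/(24*(t + 1)) + 1/(15*t).
Integrate each term: A/(t−a) contributes A·log|t−a|.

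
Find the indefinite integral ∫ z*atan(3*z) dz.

z**2*atan(3*z)/2 - z/6 + atan(3*z)/18 + C

Use integration by parts with u = arctan(3*z), dv = z dz.
Then du = 3/(9*z**2 + 1) dz.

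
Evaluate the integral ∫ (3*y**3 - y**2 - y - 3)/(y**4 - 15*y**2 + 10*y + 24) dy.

33*log(y - 3)/14 - 5*log(y - 2)/6 - log(y + 1)/6 + 23*log(y + 4)/14 + C

Factor the denominator: (y - 3)*(y - 2)*(y + 1)*(y + 4).
Partial-fraction decomposition: 23/(14*(y + 4)) - 1/(6*(y + 1)) - 5/(6*(y - 2)) + 33/(14*(y - 3)).
Integrate each term: A/(y−a) contributes A·log|y−a|.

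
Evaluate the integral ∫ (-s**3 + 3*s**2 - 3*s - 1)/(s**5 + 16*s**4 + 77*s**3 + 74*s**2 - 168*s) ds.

Factor the denominator: s*(s - 1)*(s + 4)*(s + 6)*(s + 7).
Partial-fraction decomposition: 85/(28*(s + 7)) - 341/(84*(s + 6)) + 41/(40*(s + 4)) - 1/(140*(s - 1)) + 1/(168*s).
Integrate each term: A/(s−a) contributes A·log|s−a|.

log(s)/168 - log(s - 1)/140 + 41*log(s + 4)/40 - 341*log(s + 6)/84 + 85*log(s + 7)/28 + C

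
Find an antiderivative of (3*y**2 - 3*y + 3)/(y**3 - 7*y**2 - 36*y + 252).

Factor the denominator: (y - 7)*(y - 6)*(y + 6).
Partial-fraction decomposition: 43/(52*(y + 6)) - 31/(4*(y - 6)) + 129/(13*(y - 7)).
Integrate each term: A/(y−a) contributes A·log|y−a|.

129*log(y - 7)/13 - 31*log(y - 6)/4 + 43*log(y + 6)/52 + C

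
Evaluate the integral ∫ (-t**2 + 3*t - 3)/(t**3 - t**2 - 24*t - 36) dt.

Factor the denominator: (t - 6)*(t + 2)*(t + 3).
Partial-fraction decomposition: -7/(3*(t + 3)) + 13/(8*(t + 2)) - 7/(24*(t - 6)).
Integrate each term: A/(t−a) contributes A·log|t−a|.

-7*log(t - 6)/24 + 13*log(t + 2)/8 - 7*log(t + 3)/3 + C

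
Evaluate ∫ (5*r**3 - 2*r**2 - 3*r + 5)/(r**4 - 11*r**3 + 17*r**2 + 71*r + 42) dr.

1601*log(r - 7)/64 - 995*log(r - 6)/49 + 911*log(r + 1)/3136 - 1/(56*r + 56) + C

Factor the denominator: (r - 7)*(r - 6)*(r + 1)**2.
Partial-fraction decomposition: 911/(3136*(r + 1)) + 1/(56*(r + 1)**2) - 995/(49*(r - 6)) + 1601/(64*(r - 7)).
Integrate each term; A/(r−a) gives A·log|r−a|; A/(r−a)² gives −A/(r−a).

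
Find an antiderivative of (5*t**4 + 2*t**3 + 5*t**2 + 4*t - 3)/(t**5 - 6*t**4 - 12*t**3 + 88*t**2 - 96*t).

log(t)/32 + 2371*log(t - 6)/320 - 1891*log(t - 2)/576 + 1213*log(t + 4)/1440 + 121/(48*t - 96) + C

Factor the denominator: t*(t - 6)*(t - 2)**2*(t + 4).
Partial-fraction decomposition: 1213/(1440*(t + 4)) - 1891/(576*(t - 2)) - 121/(48*(t - 2)**2) + 2371/(320*(t - 6)) + 1/(32*t).
Integrate each term; A/(t−a) gives A·log|t−a|; A/(t−a)² gives −A/(t−a).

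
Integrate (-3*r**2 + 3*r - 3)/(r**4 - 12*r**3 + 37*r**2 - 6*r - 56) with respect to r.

Factor the denominator: (r - 7)*(r - 4)*(r - 2)*(r + 1).
Partial-fraction decomposition: 3/(40*(r + 1)) - 3/(10*(r - 2)) + 13/(10*(r - 4)) - 43/(40*(r - 7)).
Integrate each term: A/(r−a) contributes A·log|r−a|.

-43*log(r - 7)/40 + 13*log(r - 4)/10 - 3*log(r - 2)/10 + 3*log(r + 1)/40 + C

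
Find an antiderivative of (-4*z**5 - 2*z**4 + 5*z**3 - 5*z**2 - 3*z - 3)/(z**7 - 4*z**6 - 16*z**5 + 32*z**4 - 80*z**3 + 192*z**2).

Factor the denominator: z**2*(z - 6)*(z - 2)*(z + 4)*(z**2 + 4).
Partial-fraction decomposition: 3*(247*z - 308)/(3200*(z**2 + 4)) + 3193/(19200*(z + 4)) + 149/(768*(z - 2)) - 10939/(19200*(z - 6)) - 17/(768*z) - 1/(64*z**2).
Integrate each term; A/(z−a) gives A·log|z−a|; the (Bz+D)/(z²+p²) term gives a log and an atan.

-17*log(z)/768 - 10939*log(z - 6)/19200 + 149*log(z - 2)/768 + 3193*log(z + 4)/19200 + 741*log(z**2 + 4)/6400 - 231*atan(z/2)/1600 + 1/(64*z) + C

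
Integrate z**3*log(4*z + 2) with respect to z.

z**4*log(4*z + 2)/4 - z**4/16 + z**3/24 - z**2/32 + z/32 - log(2*z + 1)/64 + C

Use integration by parts with u = log(4*z + 2), dv = z**3 dz.
Then du = 4/(4*z + 2) dz and v = z**4/4.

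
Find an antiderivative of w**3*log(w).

Use integration by parts with u = log(w), dv = w**3 dw.
Then du = 1/w dw and v = w**4/4.

w**4*log(w)/4 - w**4/16 + C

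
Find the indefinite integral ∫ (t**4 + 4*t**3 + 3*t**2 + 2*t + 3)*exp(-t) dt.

Use integration by parts with u = t**4 + 4*t**3 + 3*t**2 + 2*t + 3, dv = exp(-t) dt, so v = -exp(-t).
Apply parts 4 times (tabular method): alternate signs, differentiate u down to 0, integrate dv up.

(-t**4 - 8*t**3 - 27*t**2 - 56*t - 59)*exp(-t) + C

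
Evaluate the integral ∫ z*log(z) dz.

z**2*log(z)/2 - z**2/4 + C

Use integration by parts with u = log(z), dv = z dz.
Then du = 1/z dz and v = z**2/2.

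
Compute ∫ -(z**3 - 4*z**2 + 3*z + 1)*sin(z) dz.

z**3*cos(z) - 3*z**2*sin(z) - 4*z**2*cos(z) + 8*z*sin(z) - 3*z*cos(z) + 3*sin(z) + 9*cos(z) + C

Use integration by parts with u = z**3 - 4*z**2 + 3*z + 1, dv = -sin(z) dz, so v = cos(z).
Apply parts 3 times (tabular method): alternate signs, differentiate u down to 0, integrate dv up.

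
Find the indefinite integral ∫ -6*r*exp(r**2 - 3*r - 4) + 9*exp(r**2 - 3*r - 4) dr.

Let u = r**2 - 3*r - 4, so du = (2*r - 3) dr.
Rewriting, the integral becomes -3·∫ e^u du = -3·e^u.
Substituting back, u = r**2 - 3*r - 4.

-3*exp(r**2 - 3*r - 4) + C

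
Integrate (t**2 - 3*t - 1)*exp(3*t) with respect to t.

(9*t**2 - 33*t + 2)*exp(3*t)/27 + C

Use integration by parts with u = t**2 - 3*t - 1, dv = exp(3*t) dt, so v = exp(3*t)/3.
Apply parts 2 times (tabular method): alternate signs, differentiate u down to 0, integrate dv up.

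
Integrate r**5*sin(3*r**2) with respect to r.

Let u = r², du = 2r dr; rewrite as (1/2)∫ u^2·sin(3u) du.
Now integrate by parts 2 times.

-r**4*cos(3*r**2)/6 + r**2*sin(3*r**2)/9 + cos(3*r**2)/27 + C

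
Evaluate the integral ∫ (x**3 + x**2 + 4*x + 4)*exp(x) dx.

Use integration by parts with u = x**3 + x**2 + 4*x + 4, dv = exp(x) dx, so v = exp(x).
Apply parts 3 times (tabular method): alternate signs, differentiate u down to 0, integrate dv up.

(x**3 - 2*x**2 + 8*x - 4)*exp(x) + C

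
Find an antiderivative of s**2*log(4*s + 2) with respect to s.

s**3*log(4*s + 2)/3 - s**3/9 + s**2/12 - s/12 + log(2*s + 1)/24 + C

Use integration by parts with u = log(4*s + 2), dv = s**2 ds.
Then du = 4/(4*s + 2) ds and v = s**3/3.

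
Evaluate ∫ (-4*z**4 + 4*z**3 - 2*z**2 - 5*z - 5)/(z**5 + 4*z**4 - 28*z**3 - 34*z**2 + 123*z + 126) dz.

-2013*log(z - 3)/2000 - 5*log(z + 1)/48 + 99*log(z + 2)/125 - 2761*log(z + 7)/750 + 127/(100*z - 300) + C

Factor the denominator: (z - 3)**2*(z + 1)*(z + 2)*(z + 7).
Partial-fraction decomposition: -2761/(750*(z + 7)) + 99/(125*(z + 2)) - 5/(48*(z + 1)) - 2013/(2000*(z - 3)) - 127/(100*(z - 3)**2).
Integrate each term; A/(z−a) gives A·log|z−a|; A/(z−a)² gives −A/(z−a).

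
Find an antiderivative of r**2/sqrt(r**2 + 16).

r*sqrt(r**2 + 16)/2 - 8*log(r + sqrt(r**2 + 16)) + C

Substitute r = 4·tan(θ), so dr = 4·sec(θ)^2 dθ and the radical becomes sqrt(r**2 + 16) = 4·sec(θ) by the Pythagorean identity.
Integrate the resulting trig expression in θ, then back-substitute tan(θ) = r/4, sec(θ) = sqrt(r**2 + 16)/4 (absorbing any constant into C).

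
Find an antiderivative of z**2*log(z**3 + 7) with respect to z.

z**3*log(z**3 + 7)/3 - z**3/3 + 7*log(z**3 + 7)/3 + C

Let u = z**3 + 7, so du = (3*z**2) dz.
The integral becomes (1/3)·∫ log(u) du; integrate by parts with u′=log(u), dv′=du.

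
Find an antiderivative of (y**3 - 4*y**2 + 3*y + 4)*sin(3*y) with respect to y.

Use integration by parts with u = y**3 - 4*y**2 + 3*y + 4, dv = sin(3*y) dy, so v = -cos(3*y)/3.
Apply parts 3 times (tabular method): alternate signs, differentiate u down to 0, integrate dv up.

-y**3*cos(3*y)/3 + y**2*sin(3*y)/3 + 4*y**2*cos(3*y)/3 - 8*y*sin(3*y)/9 - 7*y*cos(3*y)/9 + 7*sin(3*y)/27 - 44*cos(3*y)/27 + C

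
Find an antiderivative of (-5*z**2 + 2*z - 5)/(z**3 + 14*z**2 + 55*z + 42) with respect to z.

Factor the denominator: (z + 1)*(z + 6)*(z + 7).
Partial-fraction decomposition: -44/(z + 7) + 197/(5*(z + 6)) - 2/(5*(z + 1)).
Integrate each term: A/(z−a) contributes A·log|z−a|.

-2*log(z + 1)/5 + 197*log(z + 6)/5 - 44*log(z + 7) + C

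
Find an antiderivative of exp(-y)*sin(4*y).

Let I denote the integral. Integrate by parts with u = sin(4*y), dv = exp(-y) dy, so v = -exp(-y): I = -exp(-y)*sin(4*y) + 4·∫ exp(-y)*cos(4*y) dy.
Apply parts again with u = cos(4*y), dv = exp(-y) dy: ∫ exp(-y)*cos(4*y) dy = -exp(-y)*cos(4*y) − 4·I. Substituting back brings back I: I = -exp(-y)*sin(4*y) - 4*exp(-y)*cos(4*y) − 16·I.
Solving for I: (1 + 16)·I equals the remaining terms, so I = (1/17)·(-exp(-y)*sin(4*y) - 4*exp(-y)*cos(4*y)).

-exp(-y)*sin(4*y)/17 - 4*exp(-y)*cos(4*y)/17 + C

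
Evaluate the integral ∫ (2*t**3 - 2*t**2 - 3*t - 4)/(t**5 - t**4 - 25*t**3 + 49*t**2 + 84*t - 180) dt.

341*log(t - 3)/1600 - log(t - 2)/14 + 11*log(t + 2)/150 - 289*log(t + 5)/1344 - 23/(40*t - 120) + C

Factor the denominator: (t - 3)**2*(t - 2)*(t + 2)*(t + 5).
Partial-fraction decomposition: -289/(1344*(t + 5)) + 11/(150*(t + 2)) - 1/(14*(t - 2)) + 341/(1600*(t - 3)) + 23/(40*(t - 3)**2).
Integrate each term; A/(t−a) gives A·log|t−a|; A/(t−a)² gives −A/(t−a).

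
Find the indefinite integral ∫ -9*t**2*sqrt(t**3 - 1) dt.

Let u = t**3 - 1, so du = (3*t**2) dt.
Rewriting, the integral becomes -3·∫ √u du = -3·(2/3)u^(3/2).
Substituting back, u = t**3 - 1.

-2*(t**3 - 1)**(3/2) + C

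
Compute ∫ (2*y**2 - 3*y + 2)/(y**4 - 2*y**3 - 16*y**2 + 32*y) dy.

Factor the denominator: y*(y - 4)*(y - 2)*(y + 4).
Partial-fraction decomposition: -23/(96*(y + 4)) - 1/(6*(y - 2)) + 11/(32*(y - 4)) + 1/(16*y).
Integrate each term: A/(y−a) contributes A·log|y−a|.

log(y)/16 + 11*log(y - 4)/32 - log(y - 2)/6 - 23*log(y + 4)/96 + C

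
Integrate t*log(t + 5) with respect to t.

t**2*log(t + 5)/2 - t**2/4 + 5*t/2 - 25*log(t + 5)/2 + C

Use integration by parts with u = log(t + 5), dv = t dt.
Then du = 1/(t + 5) dt and v = t**2/2.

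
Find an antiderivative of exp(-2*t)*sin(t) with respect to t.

-2*exp(-2*t)*sin(t)/5 - exp(-2*t)*cos(t)/5 + C

Let I denote the integral. Integrate by parts with u = sin(t), dv = exp(-2*t) dt, so v = -exp(-2*t)/2: I = -exp(-2*t)*sin(t)/2 + (1/2)·∫ exp(-2*t)*cos(t) dt.
Apply parts again with u = cos(t), dv = exp(-2*t) dt: ∫ exp(-2*t)*cos(t) dt = -exp(-2*t)*cos(t)/2 − (1/2)·I. Substituting back brings back I: I = -exp(-2*t)*sin(t)/2 - exp(-2*t)*cos(t)/4 − (1/4)·I.
Solving for I: (1 + 1/4)·I equals the remaining terms, so I = (4/5)·(-exp(-2*t)*sin(t)/2 - exp(-2*t)*cos(t)/4).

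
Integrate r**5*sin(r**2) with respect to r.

-r**4*cos(r**2)/2 + r**2*sin(r**2) + cos(r**2) + C

Let u = r², du = 2r dr; rewrite as (1/2)∫ u^2·sin(1u) du.
Now integrate by parts 2 times.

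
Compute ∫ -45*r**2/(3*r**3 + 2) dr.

-5*log(3*r**3 + 2) + C

Let u = 3*r**3 + 2, so du = (9*r**2) dr.
Rewriting, the integral becomes -5·∫ 1/u du = -5·log(u).
Substituting back, u = 3*r**3 + 2.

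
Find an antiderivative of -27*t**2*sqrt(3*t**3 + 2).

Let u = 3*t**3 + 2, so du = (9*t**2) dt.
Rewriting, the integral becomes -3·∫ √u du = -3·(2/3)u^(3/2).
Substituting back, u = 3*t**3 + 2.

-2*(3*t**3 + 2)**(3/2) + C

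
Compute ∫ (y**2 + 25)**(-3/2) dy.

Substitute y = 5·tan(θ), so dy = 5·sec(θ)^2 dθ and the radical becomes sqrt(y**2 + 25) = 5·sec(θ) by the Pythagorean identity.
Integrate the resulting trig expression in θ, then back-substitute tan(θ) = y/5, sec(θ) = sqrt(y**2 + 25)/5 (absorbing any constant into C).

y/(25*sqrt(y**2 + 25)) + C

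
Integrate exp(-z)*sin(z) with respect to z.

Let I denote the integral. Integrate by parts with u = sin(z), dv = exp(-z) dz, so v = -exp(-z): I = -exp(-z)*sin(z) + ∫ exp(-z)*cos(z) dz.
Apply parts again with u = cos(z), dv = exp(-z) dz: ∫ exp(-z)*cos(z) dz = -exp(-z)*cos(z) − I. Substituting back brings back I: I = -exp(-z)*sin(z) - exp(-z)*cos(z) − I.
Solving for I: (1 + 1)·I equals the remaining terms, so I = (1/2)·(-exp(-z)*sin(z) - exp(-z)*cos(z)).

-exp(-z)*sin(z)/2 - exp(-z)*cos(z)/2 + C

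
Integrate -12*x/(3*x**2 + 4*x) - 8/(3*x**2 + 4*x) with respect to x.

-2*log(3*x**2 + 4*x) + C

Let u = 3*x**2 + 4*x, so du = (6*x + 4) dx.
Rewriting, the integral becomes -2·∫ 1/u du = -2·log(u).
Substituting back, u = 3*x**2 + 4*x.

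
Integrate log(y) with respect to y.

y*log(y) - y + C

Use integration by parts with u = log(y), dv = dy.
Then du = 1/y dy and v = y.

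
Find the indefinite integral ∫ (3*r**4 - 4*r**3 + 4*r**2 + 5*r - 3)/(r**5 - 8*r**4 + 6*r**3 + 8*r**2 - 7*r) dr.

Factor the denominator: r*(r - 7)*(r - 1)**2*(r + 1).
Partial-fraction decomposition: 3/(32*(r + 1)) - 19/(36*(r - 1)) - 5/(12*(r - 1)**2) + 6059/(2016*(r - 7)) + 3/(7*r).
Integrate each term; A/(r−a) gives A·log|r−a|; A/(r−a)² gives −A/(r−a).

3*log(r)/7 + 6059*log(r - 7)/2016 - 19*log(r - 1)/36 + 3*log(r + 1)/32 + 5/(12*r - 12) + C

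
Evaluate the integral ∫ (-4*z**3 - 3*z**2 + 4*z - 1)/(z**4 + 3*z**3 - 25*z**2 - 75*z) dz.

log(z)/75 - 139*log(z - 5)/100 + 17*log(z + 3)/12 - 101*log(z + 5)/25 + C

Factor the denominator: z*(z - 5)*(z + 3)*(z + 5).
Partial-fraction decomposition: -101/(25*(z + 5)) + 17/(12*(z + 3)) - 139/(100*(z - 5)) + 1/(75*z).
Integrate each term: A/(z−a) contributes A·log|z−a|.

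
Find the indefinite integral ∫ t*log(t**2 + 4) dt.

Let u = t**2 + 4, so du = (2*t) dt.
The integral becomes (1/2)·∫ log(u) du; integrate by parts with u′=log(u), dv′=du.

t**2*log(t**2 + 4)/2 - t**2/2 + 2*log(t**2 + 4) + C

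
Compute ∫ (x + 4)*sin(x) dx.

Use integration by parts with u = x + 4, dv = sin(x) dx, so v = -cos(x).
Apply parts 1 times (tabular method): alternate signs, differentiate u down to 0, integrate dv up.

-x*cos(x) + sin(x) - 4*cos(x) + C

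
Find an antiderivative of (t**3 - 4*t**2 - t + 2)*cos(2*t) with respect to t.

Use integration by parts with u = t**3 - 4*t**2 - t + 2, dv = cos(2*t) dt, so v = sin(2*t)/2.
Apply parts 3 times (tabular method): alternate signs, differentiate u down to 0, integrate dv up.

t**3*sin(2*t)/2 - 2*t**2*sin(2*t) + 3*t**2*cos(2*t)/4 - 5*t*sin(2*t)/4 - 2*t*cos(2*t) + 2*sin(2*t) - 5*cos(2*t)/8 + C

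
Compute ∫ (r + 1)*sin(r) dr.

-r*cos(r) + sin(r) - cos(r) + C

Use integration by parts with u = r + 1, dv = sin(r) dr, so v = -cos(r).
Apply parts 1 times (tabular method): alternate signs, differentiate u down to 0, integrate dv up.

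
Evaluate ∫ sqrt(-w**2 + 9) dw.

w*sqrt(-w**2 + 9)/2 + 9*asin(w/3)/2 + C

Substitute w = 3·sin(θ), so dw = 3·cos(θ) dθ and the radical becomes sqrt(-w**2 + 9) = 3·cos(θ) by the Pythagorean identity.
Integrate the resulting trig expression in θ, then back-substitute θ = asin(w/3), sin(θ) = w/3, cos(θ) = sqrt(-w**2 + 9)/3 (absorbing any constant into C).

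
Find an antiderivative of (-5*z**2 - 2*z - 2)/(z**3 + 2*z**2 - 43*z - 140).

-87*log(z - 7)/44 + 74*log(z + 4)/11 - 39*log(z + 5)/4 + C

Factor the denominator: (z - 7)*(z + 4)*(z + 5).
Partial-fraction decomposition: -39/(4*(z + 5)) + 74/(11*(z + 4)) - 87/(44*(z - 7)).
Integrate each term: A/(z−a) contributes A·log|z−a|.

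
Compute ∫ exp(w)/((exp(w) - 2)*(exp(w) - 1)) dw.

Let u = e^w, du = e^w dw.
The integral becomes ∫ du/((u-1)(u-2)); decompose into partial fractions.

log(exp(w) - 2) - log(exp(w) - 1) + C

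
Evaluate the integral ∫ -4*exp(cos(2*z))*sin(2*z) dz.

Let u = cos(2*z), so du = (-2*sin(2*z)) dz.
Rewriting, the integral becomes 2·∫ e^u du = 2·e^u.
Substituting back, u = cos(2*z).

2*exp(cos(2*z)) + C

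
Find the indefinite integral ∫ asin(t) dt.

Use integration by parts with u = arcsin(t), dv = dt.
Then du = 1/sqrt(-t**2 + 1) dt.

t*asin(t) + sqrt(-t**2 + 1) + C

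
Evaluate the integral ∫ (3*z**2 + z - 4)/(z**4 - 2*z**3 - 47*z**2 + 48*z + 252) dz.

25*log(z - 7)/78 - 13*log(z - 3)/90 + log(z + 2)/30 - 49*log(z + 6)/234 + C

Factor the denominator: (z - 7)*(z - 3)*(z + 2)*(z + 6).
Partial-fraction decomposition: -49/(234*(z + 6)) + 1/(30*(z + 2)) - 13/(90*(z - 3)) + 25/(78*(z - 7)).
Integrate each term: A/(z−a) contributes A·log|z−a|.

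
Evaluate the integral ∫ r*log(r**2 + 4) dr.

Let u = r**2 + 4, so du = (2*r) dr.
The integral becomes (1/2)·∫ log(u) du; integrate by parts with u′=log(u), dv′=du.

r**2*log(r**2 + 4)/2 - r**2/2 + 2*log(r**2 + 4) + C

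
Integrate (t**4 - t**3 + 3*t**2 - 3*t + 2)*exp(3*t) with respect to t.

(27*t**4 - 63*t**3 + 144*t**2 - 177*t + 113)*exp(3*t)/81 + C

Use integration by parts with u = t**4 - t**3 + 3*t**2 - 3*t + 2, dv = exp(3*t) dt, so v = exp(3*t)/3.
Apply parts 4 times (tabular method): alternate signs, differentiate u down to 0, integrate dv up.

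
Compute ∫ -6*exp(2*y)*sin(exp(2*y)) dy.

3*cos(exp(2*y)) + C

Let u = exp(2*y), so du = (2*exp(2*y)) dy.
Rewriting, the integral becomes -3·∫ sin(u) du = -3·-cos(u).
Substituting back, u = exp(2*y).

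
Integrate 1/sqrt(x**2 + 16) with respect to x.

Substitute x = 4·tan(θ), so dx = 4·sec(θ)^2 dθ and the radical becomes sqrt(x**2 + 16) = 4·sec(θ) by the Pythagorean identity.
Integrate the resulting trig expression in θ, then back-substitute tan(θ) = x/4, sec(θ) = sqrt(x**2 + 16)/4 (absorbing any constant into C).

log(x + sqrt(x**2 + 16)) + C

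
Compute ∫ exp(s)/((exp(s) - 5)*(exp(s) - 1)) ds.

Let u = e^s, du = e^s ds.
The integral becomes ∫ du/((u-5)(u-1)); decompose into partial fractions.

log(exp(s) - 5)/4 - log(exp(s) - 1)/4 + C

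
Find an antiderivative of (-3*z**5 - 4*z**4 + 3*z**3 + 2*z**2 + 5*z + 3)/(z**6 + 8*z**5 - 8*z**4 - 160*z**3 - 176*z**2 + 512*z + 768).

-1283*log(z - 4)/1920 + 115*log(z - 2)/1536 - 41*log(z + 2)/96 + 1871*log(z + 4)/384 - 17541*log(z + 6)/2560 - 3/(64*z + 128) + C

Factor the denominator: (z - 4)*(z - 2)*(z + 2)**2*(z + 4)*(z + 6).
Partial-fraction decomposition: -17541/(2560*(z + 6)) + 1871/(384*(z + 4)) - 41/(96*(z + 2)) + 3/(64*(z + 2)**2) + 115/(1536*(z - 2)) - 1283/(1920*(z - 4)).
Integrate each term; A/(z−a) gives A·log|z−a|; A/(z−a)² gives −A/(z−a).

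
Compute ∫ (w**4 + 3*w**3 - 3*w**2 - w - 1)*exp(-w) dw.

(-w**4 - 7*w**3 - 18*w**2 - 35*w - 34)*exp(-w) + C

Use integration by parts with u = w**4 + 3*w**3 - 3*w**2 - w - 1, dv = exp(-w) dw, so v = -exp(-w).
Apply parts 4 times (tabular method): alternate signs, differentiate u down to 0, integrate dv up.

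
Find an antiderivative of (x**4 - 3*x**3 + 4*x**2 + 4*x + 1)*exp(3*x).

(27*x**4 - 117*x**3 + 225*x**2 - 42*x + 41)*exp(3*x)/81 + C

Use integration by parts with u = x**4 - 3*x**3 + 4*x**2 + 4*x + 1, dv = exp(3*x) dx, so v = exp(3*x)/3.
Apply parts 4 times (tabular method): alternate signs, differentiate u down to 0, integrate dv up.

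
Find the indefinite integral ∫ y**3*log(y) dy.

Use integration by parts with u = log(y), dv = y**3 dy.
Then du = 1/y dy and v = y**4/4.

y**4*log(y)/4 - y**4/16 + C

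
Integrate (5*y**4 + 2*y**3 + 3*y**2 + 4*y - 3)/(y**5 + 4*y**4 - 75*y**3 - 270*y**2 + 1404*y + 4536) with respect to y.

Factor the denominator: (y - 6)**2*(y + 3)*(y + 6)*(y + 7).
Partial-fraction decomposition: 11435/(676*(y + 7)) - 227/(16*(y + 6)) + 121/(324*(y + 3)) + 415787/(219024*(y - 6)) + 2347/(468*(y - 6)**2).
Integrate each term; A/(y−a) gives A·log|y−a|; A/(y−a)² gives −A/(y−a).

415787*log(y - 6)/219024 + 121*log(y + 3)/324 - 227*log(y + 6)/16 + 11435*log(y + 7)/676 - 2347/(468*y - 2808) + C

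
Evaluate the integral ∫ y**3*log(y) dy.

y**4*log(y)/4 - y**4/16 + C

Use integration by parts with u = log(y), dv = y**3 dy.
Then du = 1/y dy and v = y**4/4.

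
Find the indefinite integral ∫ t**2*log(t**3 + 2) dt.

Let u = t**3 + 2, so du = (3*t**2) dt.
The integral becomes (1/3)·∫ log(u) du; integrate by parts with u′=log(u), dv′=du.

t**3*log(t**3 + 2)/3 - t**3/3 + 2*log(t**3 + 2)/3 + C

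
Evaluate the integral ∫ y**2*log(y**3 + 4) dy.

y**3*log(y**3 + 4)/3 - y**3/3 + 4*log(y**3 + 4)/3 + C

Let u = y**3 + 4, so du = (3*y**2) dy.
The integral becomes (1/3)·∫ log(u) du; integrate by parts with u′=log(u), dv′=du.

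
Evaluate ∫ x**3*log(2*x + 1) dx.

x**4*log(2*x + 1)/4 - x**4/16 + x**3/24 - x**2/32 + x/32 - log(2*x + 1)/64 + C

Use integration by parts with u = log(2*x + 1), dv = x**3 dx.
Then du = 2/(2*x + 1) dx and v = x**4/4.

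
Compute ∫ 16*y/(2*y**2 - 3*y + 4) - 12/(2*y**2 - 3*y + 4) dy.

4*log(2*y**2 - 3*y + 4) + C

Let u = 2*y**2 - 3*y + 4, so du = (4*y - 3) dy.
Rewriting, the integral becomes 4·∫ 1/u du = 4·log(u).
Substituting back, u = 2*y**2 - 3*y + 4.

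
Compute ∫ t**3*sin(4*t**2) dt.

-t**2*cos(4*t**2)/8 + sin(4*t**2)/32 + C

Let u = t², du = 2t dt; rewrite as (1/2)∫ u^1·sin(4u) du.
Now integrate by parts 1 time.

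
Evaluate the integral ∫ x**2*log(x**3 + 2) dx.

x**3*log(x**3 + 2)/3 - x**3/3 + 2*log(x**3 + 2)/3 + C

Let u = x**3 + 2, so du = (3*x**2) dx.
The integral becomes (1/3)·∫ log(u) du; integrate by parts with u′=log(u), dv′=du.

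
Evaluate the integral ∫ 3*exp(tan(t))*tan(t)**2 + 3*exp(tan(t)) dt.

Let u = tan(t), so du = (tan(t)**2 + 1) dt.
Rewriting, the integral becomes 3·∫ e^u du = 3·e^u.
Substituting back, u = tan(t).

3*exp(tan(t)) + C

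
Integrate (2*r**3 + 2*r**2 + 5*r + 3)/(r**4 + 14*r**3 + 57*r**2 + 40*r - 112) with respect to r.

3*log(r - 1)/50 - 1501*log(r + 4)/225 + 155*log(r + 7)/18 - 113/(15*r + 60) + C

Factor the denominator: (r - 1)*(r + 4)**2*(r + 7).
Partial-fraction decomposition: 155/(18*(r + 7)) - 1501/(225*(r + 4)) + 113/(15*(r + 4)**2) + 3/(50*(r - 1)).
Integrate each term; A/(r−a) gives A·log|r−a|; A/(r−a)² gives −A/(r−a).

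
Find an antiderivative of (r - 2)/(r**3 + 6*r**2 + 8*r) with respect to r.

-log(r)/4 + log(r + 2) - 3*log(r + 4)/4 + C

Factor the denominator: r*(r + 2)*(r + 4).
Partial-fraction decomposition: -3/(4*(r + 4)) + 1/(r + 2) - 1/(4*r).
Integrate each term: A/(r−a) contributes A·log|r−a|.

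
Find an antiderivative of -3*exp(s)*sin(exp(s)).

Let u = exp(s), so du = (exp(s)) ds.
Rewriting, the integral becomes -3·∫ sin(u) du = -3·-cos(u).
Substituting back, u = exp(s).

3*cos(exp(s)) + C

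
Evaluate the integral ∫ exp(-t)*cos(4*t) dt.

Let I denote the integral. Integrate by parts with u = cos(4*t), dv = exp(-t) dt, so v = -exp(-t): I = -exp(-t)*cos(4*t) − 4·∫ exp(-t)*sin(4*t) dt.
Apply parts again with u = sin(4*t), dv = exp(-t) dt: ∫ exp(-t)*sin(4*t) dt = -exp(-t)*sin(4*t) + 4·I. Substituting back brings back I: I = 4*exp(-t)*sin(4*t) - exp(-t)*cos(4*t) − 16·I.
Solving for I: (1 + 16)·I equals the remaining terms, so I = (1/17)·(4*exp(-t)*sin(4*t) - exp(-t)*cos(4*t)).

4*exp(-t)*sin(4*t)/17 - exp(-t)*cos(4*t)/17 + C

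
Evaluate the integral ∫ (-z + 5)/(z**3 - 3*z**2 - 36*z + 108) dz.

Factor the denominator: (z - 6)*(z - 3)*(z + 6).
Partial-fraction decomposition: 11/(108*(z + 6)) - 2/(27*(z - 3)) - 1/(36*(z - 6)).
Integrate each term: A/(z−a) contributes A·log|z−a|.

-log(z - 6)/36 - 2*log(z - 3)/27 + 11*log(z + 6)/108 + C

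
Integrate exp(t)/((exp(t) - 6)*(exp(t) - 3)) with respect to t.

log(exp(t) - 6)/3 - log(exp(t) - 3)/3 + C

Let u = e^t, du = e^t dt.
The integral becomes ∫ du/((u-6)(u-3)); decompose into partial fractions.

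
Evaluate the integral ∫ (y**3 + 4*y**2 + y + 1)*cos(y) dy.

Use integration by parts with u = y**3 + 4*y**2 + y + 1, dv = cos(y) dy, so v = sin(y).
Apply parts 3 times (tabular method): alternate signs, differentiate u down to 0, integrate dv up.

y**3*sin(y) + 4*y**2*sin(y) + 3*y**2*cos(y) - 5*y*sin(y) + 8*y*cos(y) - 7*sin(y) - 5*cos(y) + C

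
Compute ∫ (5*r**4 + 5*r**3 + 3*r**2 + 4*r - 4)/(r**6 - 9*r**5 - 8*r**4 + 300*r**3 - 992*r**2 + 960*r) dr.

-log(r)/240 + 3841*log(r - 5)/165 - 1797*log(r - 4)/80 - 17*log(r - 2)/24 - 137*log(r + 6)/1320 + 83/(4*r - 16) + C

Factor the denominator: r*(r - 5)*(r - 4)**2*(r - 2)*(r + 6).
Partial-fraction decomposition: -137/(1320*(r + 6)) - 17/(24*(r - 2)) - 1797/(80*(r - 4)) - 83/(4*(r - 4)**2) + 3841/(165*(r - 5)) - 1/(240*r).
Integrate each term; A/(r−a) gives A·log|r−a|; A/(r−a)² gives −A/(r−a).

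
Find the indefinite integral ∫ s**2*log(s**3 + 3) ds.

Let u = s**3 + 3, so du = (3*s**2) ds.
The integral becomes (1/3)·∫ log(u) du; integrate by parts with u′=log(u), dv′=du.

s**3*log(s**3 + 3)/3 - s**3/3 + log(s**3 + 3) + C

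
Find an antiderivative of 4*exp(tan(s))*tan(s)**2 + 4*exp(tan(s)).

Let u = tan(s), so du = (tan(s)**2 + 1) ds.
Rewriting, the integral becomes 4·∫ e^u du = 4·e^u.
Substituting back, u = tan(s).

4*exp(tan(s)) + C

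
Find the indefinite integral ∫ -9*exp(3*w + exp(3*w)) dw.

-3*exp(exp(3*w)) + C

Let u = exp(3*w), so du = (3*exp(3*w)) dw.
Rewriting, the integral becomes -3·∫ e^u du = -3·e^u.
Substituting back, u = exp(3*w).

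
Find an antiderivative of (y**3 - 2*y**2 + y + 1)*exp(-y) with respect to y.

(-y**3 - y**2 - 3*y - 4)*exp(-y) + C

Use integration by parts with u = y**3 - 2*y**2 + y + 1, dv = exp(-y) dy, so v = -exp(-y).
Apply parts 3 times (tabular method): alternate signs, differentiate u down to 0, integrate dv up.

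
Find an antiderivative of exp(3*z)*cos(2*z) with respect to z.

2*exp(3*z)*sin(2*z)/13 + 3*exp(3*z)*cos(2*z)/13 + C

Let I denote the integral. Integrate by parts with u = cos(2*z), dv = exp(3*z) dz, so v = exp(3*z)/3: I = exp(3*z)*cos(2*z)/3 + (2/3)·∫ exp(3*z)*sin(2*z) dz.
Apply parts again with u = sin(2*z), dv = exp(3*z) dz: ∫ exp(3*z)*sin(2*z) dz = exp(3*z)*sin(2*z)/3 − (2/3)·I. Substituting back brings back I: I = 2*exp(3*z)*sin(2*z)/9 + exp(3*z)*cos(2*z)/3 − (4/9)·I.
Solving for I: (1 + 4/9)·I equals the remaining terms, so I = (9/13)·(2*exp(3*z)*sin(2*z)/9 + exp(3*z)*cos(2*z)/3).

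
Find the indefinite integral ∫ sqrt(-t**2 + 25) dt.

Substitute t = 5·sin(θ), so dt = 5·cos(θ) dθ and the radical becomes sqrt(-t**2 + 25) = 5·cos(θ) by the Pythagorean identity.
Integrate the resulting trig expression in θ, then back-substitute θ = asin(t/5), sin(θ) = t/5, cos(θ) = sqrt(-t**2 + 25)/5 (absorbing any constant into C).

t*sqrt(-t**2 + 25)/2 + 25*asin(t/5)/2 + C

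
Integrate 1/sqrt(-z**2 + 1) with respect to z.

Substitute z = sin(θ), so dz = cos(θ) dθ and the radical becomes sqrt(-z**2 + 1) = cos(θ) by the Pythagorean identity.
Integrate the resulting trig expression in θ, then back-substitute θ = asin(z), sin(θ) = z, cos(θ) = sqrt(-z**2 + 1) (absorbing any constant into C).

asin(z) + C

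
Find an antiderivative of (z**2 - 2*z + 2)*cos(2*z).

Use integration by parts with u = z**2 - 2*z + 2, dv = cos(2*z) dz, so v = sin(2*z)/2.
Apply parts 2 times (tabular method): alternate signs, differentiate u down to 0, integrate dv up.

z**2*sin(2*z)/2 - z*sin(2*z) + z*cos(2*z)/2 + 3*sin(2*z)/4 - cos(2*z)/2 + C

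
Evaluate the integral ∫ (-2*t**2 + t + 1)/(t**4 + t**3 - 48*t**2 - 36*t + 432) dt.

-13*log(t - 6)/72 + 2*log(t - 3)/27 - log(t + 4)/4 + 77*log(t + 6)/216 + C

Factor the denominator: (t - 6)*(t - 3)*(t + 4)*(t + 6).
Partial-fraction decomposition: 77/(216*(t + 6)) - 1/(4*(t + 4)) + 2/(27*(t - 3)) - 13/(72*(t - 6)).
Integrate each term: A/(t−a) contributes A·log|t−a|.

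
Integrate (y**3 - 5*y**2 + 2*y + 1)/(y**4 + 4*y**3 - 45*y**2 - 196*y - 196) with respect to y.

113*log(y - 7)/1134 - 1654*log(y + 2)/2025 + 601*log(y + 7)/350 - 31/(45*y + 90) + C

Factor the denominator: (y - 7)*(y + 2)**2*(y + 7).
Partial-fraction decomposition: 601/(350*(y + 7)) - 1654/(2025*(y + 2)) + 31/(45*(y + 2)**2) + 113/(1134*(y - 7)).
Integrate each term; A/(y−a) gives A·log|y−a|; A/(y−a)² gives −A/(y−a).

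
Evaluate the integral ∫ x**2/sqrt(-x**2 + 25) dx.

-x*sqrt(-x**2 + 25)/2 + 25*asin(x/5)/2 + C

Substitute x = 5·sin(θ), so dx = 5·cos(θ) dθ and the radical becomes sqrt(-x**2 + 25) = 5·cos(θ) by the Pythagorean identity.
Integrate the resulting trig expression in θ, then back-substitute θ = asin(x/5), sin(θ) = x/5, cos(θ) = sqrt(-x**2 + 25)/5 (absorbing any constant into C).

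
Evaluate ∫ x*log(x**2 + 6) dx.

Let u = x**2 + 6, so du = (2*x) dx.
The integral becomes (1/2)·∫ log(u) du; integrate by parts with u′=log(u), dv′=du.

x**2*log(x**2 + 6)/2 - x**2/2 + 3*log(x**2 + 6) + C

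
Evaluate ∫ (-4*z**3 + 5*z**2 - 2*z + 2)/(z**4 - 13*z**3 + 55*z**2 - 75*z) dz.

-2*log(z)/75 + 161*log(z - 5)/100 - 67*log(z - 3)/12 + 383/(10*z - 50) + C

Factor the denominator: z*(z - 5)**2*(z - 3).
Partial-fraction decomposition: -67/(12*(z - 3)) + 161/(100*(z - 5)) - 383/(10*(z - 5)**2) - 2/(75*z).
Integrate each term; A/(z−a) gives A·log|z−a|; A/(z−a)² gives −A/(z−a).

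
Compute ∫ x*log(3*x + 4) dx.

x**2*log(3*x + 4)/2 - x**2/4 + 2*x/3 - 8*log(3*x + 4)/9 + C

Use integration by parts with u = log(3*x + 4), dv = x dx.
Then du = 3/(3*x + 4) dx and v = x**2/2.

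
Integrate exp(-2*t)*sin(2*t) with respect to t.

Let I denote the integral. Integrate by parts with u = sin(2*t), dv = exp(-2*t) dt, so v = -exp(-2*t)/2: I = -exp(-2*t)*sin(2*t)/2 + ∫ exp(-2*t)*cos(2*t) dt.
Apply parts again with u = cos(2*t), dv = exp(-2*t) dt: ∫ exp(-2*t)*cos(2*t) dt = -exp(-2*t)*cos(2*t)/2 − I. Substituting back brings back I: I = -exp(-2*t)*sin(2*t)/2 - exp(-2*t)*cos(2*t)/2 − I.
Solving for I: (1 + 1)·I equals the remaining terms, so I = (1/2)·(-exp(-2*t)*sin(2*t)/2 - exp(-2*t)*cos(2*t)/2).

-exp(-2*t)*sin(2*t)/4 - exp(-2*t)*cos(2*t)/4 + C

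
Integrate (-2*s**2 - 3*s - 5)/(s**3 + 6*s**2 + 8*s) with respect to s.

-5*log(s)/8 + 7*log(s + 2)/4 - 25*log(s + 4)/8 + C

Factor the denominator: s*(s + 2)*(s + 4).
Partial-fraction decomposition: -25/(8*(s + 4)) + 7/(4*(s + 2)) - 5/(8*s).
Integrate each term: A/(s−a) contributes A·log|s−a|.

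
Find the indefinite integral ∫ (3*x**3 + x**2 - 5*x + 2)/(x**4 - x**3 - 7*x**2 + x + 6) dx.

Factor the denominator: (x - 3)*(x - 1)*(x + 1)*(x + 2).
Partial-fraction decomposition: 8/(15*(x + 2)) + 5/(8*(x + 1)) - 1/(12*(x - 1)) + 77/(40*(x - 3)).
Integrate each term: A/(x−a) contributes A·log|x−a|.

77*log(x - 3)/40 - log(x - 1)/12 + 5*log(x + 1)/8 + 8*log(x + 2)/15 + C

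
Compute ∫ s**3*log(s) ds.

Use integration by parts with u = log(s), dv = s**3 ds.
Then du = 1/s ds and v = s**4/4.

s**4*log(s)/4 - s**4/16 + C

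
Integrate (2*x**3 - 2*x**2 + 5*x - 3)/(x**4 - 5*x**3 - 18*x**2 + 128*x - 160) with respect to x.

287*log(x - 4)/324 + 15*log(x - 2)/28 + 328*log(x + 5)/567 - 113/(18*x - 72) + C

Factor the denominator: (x - 4)**2*(x - 2)*(x + 5).
Partial-fraction decomposition: 328/(567*(x + 5)) + 15/(28*(x - 2)) + 287/(324*(x - 4)) + 113/(18*(x - 4)**2).
Integrate each term; A/(x−a) gives A·log|x−a|; A/(x−a)² gives −A/(x−a).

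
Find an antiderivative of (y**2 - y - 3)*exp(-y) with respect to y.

Use integration by parts with u = y**2 - y - 3, dv = exp(-y) dy, so v = -exp(-y).
Apply parts 2 times (tabular method): alternate signs, differentiate u down to 0, integrate dv up.

(-y**2 - y + 2)*exp(-y) + C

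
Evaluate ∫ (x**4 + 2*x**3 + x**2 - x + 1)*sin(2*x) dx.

Use integration by parts with u = x**4 + 2*x**3 + x**2 - x + 1, dv = sin(2*x) dx, so v = -cos(2*x)/2.
Apply parts 4 times (tabular method): alternate signs, differentiate u down to 0, integrate dv up.

-x**4*cos(2*x)/2 + x**3*sin(2*x) - x**3*cos(2*x) + 3*x**2*sin(2*x)/2 + x**2*cos(2*x) - x*sin(2*x) + 2*x*cos(2*x) - sin(2*x) - cos(2*x) + C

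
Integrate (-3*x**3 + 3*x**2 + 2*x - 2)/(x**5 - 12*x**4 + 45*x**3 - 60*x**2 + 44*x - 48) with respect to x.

Factor the denominator: (x - 6)*(x - 4)*(x - 2)*(x**2 + 1).
Partial-fraction decomposition: (7*x + 79)/(629*(x**2 + 1)) - 1/(4*(x - 2)) + 69/(34*(x - 4)) - 265/(148*(x - 6)).
Integrate each term; A/(x−a) gives A·log|x−a|; the (Bx+D)/(x²+p²) term gives a log and an atan.

-265*log(x - 6)/148 + 69*log(x - 4)/34 - log(x - 2)/4 + 7*log(x**2 + 1)/1258 + 79*atan(x)/629 + C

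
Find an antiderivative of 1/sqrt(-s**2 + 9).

asin(s/3) + C

Substitute s = 3·sin(θ), so ds = 3·cos(θ) dθ and the radical becomes sqrt(-s**2 + 9) = 3·cos(θ) by the Pythagorean identity.
Integrate the resulting trig expression in θ, then back-substitute θ = asin(s/3), sin(θ) = s/3, cos(θ) = sqrt(-s**2 + 9)/3 (absorbing any constant into C).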